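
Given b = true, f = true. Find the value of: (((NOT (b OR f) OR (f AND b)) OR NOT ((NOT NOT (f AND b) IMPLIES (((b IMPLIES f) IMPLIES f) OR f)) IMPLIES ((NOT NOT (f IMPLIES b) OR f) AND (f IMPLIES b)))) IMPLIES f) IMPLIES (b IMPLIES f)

Substituting b=true, f=true:
b OR f = true OR true = true
NOT (b OR f) = NOT true = false
f AND b = true AND true = true
NOT (b OR f) OR (f AND b) = false OR true = true
f AND b = true AND true = true
NOT (f AND b) = NOT true = false
NOT NOT (f AND b) = NOT false = true
b IMPLIES f = true IMPLIES true = true
(b IMPLIES f) IMPLIES f = true IMPLIES true = true
((b IMPLIES f) IMPLIES f) OR f = true OR true = true
NOT NOT (f AND b) IMPLIES (((b IMPLIES f) IMPLIES f) OR f) = true IMPLIES true = true
f IMPLIES b = true IMPLIES true = true
NOT (f IMPLIES b) = NOT true = false
NOT NOT (f IMPLIES b) = NOT false = true
NOT NOT (f IMPLIES b) OR f = true OR true = true
f IMPLIES b = true IMPLIES true = true
(NOT NOT (f IMPLIES b) OR f) AND (f IMPLIES b) = true AND true = true
(NOT NOT (f AND b) IMPLIES (((b IMPLIES f) IMPLIES f) OR f)) IMPLIES ((NOT NOT (f IMPLIES b) OR f) AND (f IMPLIES b)) = true IMPLIES true = true
NOT ((NOT NOT (f AND b) IMPLIES (((b IMPLIES f) IMPLIES f) OR f)) IMPLIES ((NOT NOT (f IMPLIES b) OR f) AND (f IMPLIES b))) = NOT true = false
(NOT (b OR f) OR (f AND b)) OR NOT ((NOT NOT (f AND b) IMPLIES (((b IMPLIES f) IMPLIES f) OR f)) IMPLIES ((NOT NOT (f IMPLIES b) OR f) AND (f IMPLIES b))) = true OR false = true
((NOT (b OR f) OR (f AND b)) OR NOT ((NOT NOT (f AND b) IMPLIES (((b IMPLIES f) IMPLIES f) OR f)) IMPLIES ((NOT NOT (f IMPLIES b) OR f) AND (f IMPLIES b)))) IMPLIES f = true IMPLIES true = true
b IMPLIES f = true IMPLIES true = true
(((NOT (b OR f) OR (f AND b)) OR NOT ((NOT NOT (f AND b) IMPLIES (((b IMPLIES f) IMPLIES f) OR f)) IMPLIES ((NOT NOT (f IMPLIES b) OR f) AND (f IMPLIES b)))) IMPLIES f) IMPLIES (b IMPLIES f) = true IMPLIES true = true

true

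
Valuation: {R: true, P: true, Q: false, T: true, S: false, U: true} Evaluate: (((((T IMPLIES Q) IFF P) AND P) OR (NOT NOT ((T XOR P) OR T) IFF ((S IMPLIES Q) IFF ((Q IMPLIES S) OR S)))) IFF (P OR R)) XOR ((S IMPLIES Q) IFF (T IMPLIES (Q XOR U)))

Substituting R=true, P=true, Q=false, T=true, S=false, U=true:
T IMPLIES Q = true IMPLIES false = false
(T IMPLIES Q) IFF P = false IFF true = false
((T IMPLIES Q) IFF P) AND P = false AND true = false
T XOR P = true XOR true = false
(T XOR P) OR T = false OR true = true
NOT ((T XOR P) OR T) = NOT true = false
NOT NOT ((T XOR P) OR T) = NOT false = true
S IMPLIES Q = false IMPLIES false = true
Q IMPLIES S = false IMPLIES false = true
(Q IMPLIES S) OR S = true OR false = true
(S IMPLIES Q) IFF ((Q IMPLIES S) OR S) = true IFF true = true
NOT NOT ((T XOR P) OR T) IFF ((S IMPLIES Q) IFF ((Q IMPLIES S) OR S)) = true IFF true = true
(((T IMPLIES Q) IFF P) AND P) OR (NOT NOT ((T XOR P) OR T) IFF ((S IMPLIES Q) IFF ((Q IMPLIES S) OR S))) = false OR true = true
P OR R = true OR true = true
((((T IMPLIES Q) IFF P) AND P) OR (NOT NOT ((T XOR P) OR T) IFF ((S IMPLIES Q) IFF ((Q IMPLIES S) OR S)))) IFF (P OR R) = true IFF true = true
S IMPLIES Q = false IMPLIES false = true
Q XOR U = false XOR true = true
T IMPLIES (Q XOR U) = true IMPLIES true = true
(S IMPLIES Q) IFF (T IMPLIES (Q XOR U)) = true IFF true = true
(((((T IMPLIES Q) IFF P) AND P) OR (NOT NOT ((T XOR P) OR T) IFF ((S IMPLIES Q) IFF ((Q IMPLIES S) OR S)))) IFF (P OR R)) XOR ((S IMPLIES Q) IFF (T IMPLIES (Q XOR U))) = true XOR true = false

false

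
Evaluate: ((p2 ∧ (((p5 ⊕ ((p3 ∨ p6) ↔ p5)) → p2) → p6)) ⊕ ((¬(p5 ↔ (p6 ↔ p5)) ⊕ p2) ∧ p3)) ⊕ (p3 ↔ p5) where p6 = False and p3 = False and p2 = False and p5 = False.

p3 ∨ p6 = False ∨ False = False
(p3 ∨ p6) ↔ p5 = False ↔ False = True
p5 ⊕ ((p3 ∨ p6) ↔ p5) = False ⊕ True = True
(p5 ⊕ ((p3 ∨ p6) ↔ p5)) → p2 = True → False = False
((p5 ⊕ ((p3 ∨ p6) ↔ p5)) → p2) → p6 = False → False = True
p2 ∧ (((p5 ⊕ ((p3 ∨ p6) ↔ p5)) → p2) → p6) = False ∧ True = False
p6 ↔ p5 = False ↔ False = True
p5 ↔ (p6 ↔ p5) = False ↔ True = False
¬(p5 ↔ (p6 ↔ p5)) = ¬False = True
¬(p5 ↔ (p6 ↔ p5)) ⊕ p2 = True ⊕ False = True
(¬(p5 ↔ (p6 ↔ p5)) ⊕ p2) ∧ p3 = True ∧ False = False
(p2 ∧ (((p5 ⊕ ((p3 ∨ p6) ↔ p5)) → p2) → p6)) ⊕ ((¬(p5 ↔ (p6 ↔ p5)) ⊕ p2) ∧ p3) = False ⊕ False = False
p3 ↔ p5 = False ↔ False = True
((p2 ∧ (((p5 ⊕ ((p3 ∨ p6) ↔ p5)) → p2) → p6)) ⊕ ((¬(p5 ↔ (p6 ↔ p5)) ⊕ p2) ∧ p3)) ⊕ (p3 ↔ p5) = False ⊕ True = True

True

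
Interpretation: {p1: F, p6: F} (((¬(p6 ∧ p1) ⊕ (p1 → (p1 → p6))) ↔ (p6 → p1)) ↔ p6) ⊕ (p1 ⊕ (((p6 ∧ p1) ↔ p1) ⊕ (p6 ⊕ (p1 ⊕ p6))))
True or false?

p6 ∧ p1 = F ∧ F = F
¬(p6 ∧ p1) = ¬F = T
p1 → p6 = F → F = T
p1 → (p1 → p6) = F → T = T
¬(p6 ∧ p1) ⊕ (p1 → (p1 → p6)) = T ⊕ T = F
p6 → p1 = F → F = T
(¬(p6 ∧ p1) ⊕ (p1 → (p1 → p6))) ↔ (p6 → p1) = F ↔ T = F
((¬(p6 ∧ p1) ⊕ (p1 → (p1 → p6))) ↔ (p6 → p1)) ↔ p6 = F ↔ F = T
p6 ∧ p1 = F ∧ F = F
(p6 ∧ p1) ↔ p1 = F ↔ F = T
p1 ⊕ p6 = F ⊕ F = F
p6 ⊕ (p1 ⊕ p6) = F ⊕ F = F
((p6 ∧ p1) ↔ p1) ⊕ (p6 ⊕ (p1 ⊕ p6)) = T ⊕ F = T
p1 ⊕ (((p6 ∧ p1) ↔ p1) ⊕ (p6 ⊕ (p1 ⊕ p6))) = F ⊕ T = T
(((¬(p6 ∧ p1) ⊕ (p1 → (p1 → p6))) ↔ (p6 → p1)) ↔ p6) ⊕ (p1 ⊕ (((p6 ∧ p1) ↔ p1) ⊕ (p6 ⊕ (p1 ⊕ p6)))) = T ⊕ T = F

F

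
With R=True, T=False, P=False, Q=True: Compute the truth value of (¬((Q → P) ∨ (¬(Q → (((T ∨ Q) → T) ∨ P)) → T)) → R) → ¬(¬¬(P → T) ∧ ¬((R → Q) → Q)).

True

Q → P = True → False = False
T ∨ Q = False ∨ True = True
(T ∨ Q) → T = True → False = False
((T ∨ Q) → T) ∨ P = False ∨ False = False
Q → (((T ∨ Q) → T) ∨ P) = True → False = False
¬(Q → (((T ∨ Q) → T) ∨ P)) = ¬False = True
¬(Q → (((T ∨ Q) → T) ∨ P)) → T = True → False = False
(Q → P) ∨ (¬(Q → (((T ∨ Q) → T) ∨ P)) → T) = False ∨ False = False
¬((Q → P) ∨ (¬(Q → (((T ∨ Q) → T) ∨ P)) → T)) = ¬False = True
¬((Q → P) ∨ (¬(Q → (((T ∨ Q) → T) ∨ P)) → T)) → R = True → True = True
P → T = False → False = True
¬(P → T) = ¬True = False
¬¬(P → T) = ¬False = True
R → Q = True → True = True
(R → Q) → Q = True → True = True
¬((R → Q) → Q) = ¬True = False
¬¬(P → T) ∧ ¬((R → Q) → Q) = True ∧ False = False
¬(¬¬(P → T) ∧ ¬((R → Q) → Q)) = ¬False = True
(¬((Q → P) ∨ (¬(Q → (((T ∨ Q) → T) ∨ P)) → T)) → R) → ¬(¬¬(P → T) ∧ ¬((R → Q) → Q)) = True → True = True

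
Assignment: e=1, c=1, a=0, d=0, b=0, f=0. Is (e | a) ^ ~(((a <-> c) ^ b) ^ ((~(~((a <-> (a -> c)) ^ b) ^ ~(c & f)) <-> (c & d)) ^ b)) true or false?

e | a = 1 | 0 = 1
a <-> c = 0 <-> 1 = 0
(a <-> c) ^ b = 0 ^ 0 = 0
a -> c = 0 -> 1 = 1
a <-> (a -> c) = 0 <-> 1 = 0
(a <-> (a -> c)) ^ b = 0 ^ 0 = 0
~((a <-> (a -> c)) ^ b) = ~0 = 1
c & f = 1 & 0 = 0
~(c & f) = ~0 = 1
~((a <-> (a -> c)) ^ b) ^ ~(c & f) = 1 ^ 1 = 0
~(~((a <-> (a -> c)) ^ b) ^ ~(c & f)) = ~0 = 1
c & d = 1 & 0 = 0
~(~((a <-> (a -> c)) ^ b) ^ ~(c & f)) <-> (c & d) = 1 <-> 0 = 0
(~(~((a <-> (a -> c)) ^ b) ^ ~(c & f)) <-> (c & d)) ^ b = 0 ^ 0 = 0
((a <-> c) ^ b) ^ ((~(~((a <-> (a -> c)) ^ b) ^ ~(c & f)) <-> (c & d)) ^ b) = 0 ^ 0 = 0
~(((a <-> c) ^ b) ^ ((~(~((a <-> (a -> c)) ^ b) ^ ~(c & f)) <-> (c & d)) ^ b)) = ~0 = 1
(e | a) ^ ~(((a <-> c) ^ b) ^ ((~(~((a <-> (a -> c)) ^ b) ^ ~(c & f)) <-> (c & d)) ^ b)) = 1 ^ 1 = 0

0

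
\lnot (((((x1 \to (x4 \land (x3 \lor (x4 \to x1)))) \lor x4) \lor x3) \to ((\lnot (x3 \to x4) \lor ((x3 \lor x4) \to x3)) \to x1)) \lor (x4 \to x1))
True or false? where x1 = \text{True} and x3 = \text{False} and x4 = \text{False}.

Substituting x1=\text{True}, x3=\text{False}, x4=\text{False}:
x4 \to x1 = \text{False} \to \text{True} = \text{True}
x3 \lor (x4 \to x1) = \text{False} \lor \text{True} = \text{True}
x4 \land (x3 \lor (x4 \to x1)) = \text{False} \land \text{True} = \text{False}
x1 \to (x4 \land (x3 \lor (x4 \to x1))) = \text{True} \to \text{False} = \text{False}
(x1 \to (x4 \land (x3 \lor (x4 \to x1)))) \lor x4 = \text{False} \lor \text{False} = \text{False}
((x1 \to (x4 \land (x3 \lor (x4 \to x1)))) \lor x4) \lor x3 = \text{False} \lor \text{False} = \text{False}
x3 \to x4 = \text{False} \to \text{False} = \text{True}
\lnot (x3 \to x4) = \lnot \text{True} = \text{False}
x3 \lor x4 = \text{False} \lor \text{False} = \text{False}
(x3 \lor x4) \to x3 = \text{False} \to \text{False} = \text{True}
\lnot (x3 \to x4) \lor ((x3 \lor x4) \to x3) = \text{False} \lor \text{True} = \text{True}
(\lnot (x3 \to x4) \lor ((x3 \lor x4) \to x3)) \to x1 = \text{True} \to \text{True} = \text{True}
(((x1 \to (x4 \land (x3 \lor (x4 \to x1)))) \lor x4) \lor x3) \to ((\lnot (x3 \to x4) \lor ((x3 \lor x4) \to x3)) \to x1) = \text{False} \to \text{True} = \text{True}
x4 \to x1 = \text{False} \to \text{True} = \text{True}
((((x1 \to (x4 \land (x3 \lor (x4 \to x1)))) \lor x4) \lor x3) \to ((\lnot (x3 \to x4) \lor ((x3 \lor x4) \to x3)) \to x1)) \lor (x4 \to x1) = \text{True} \lor \text{True} = \text{True}
\lnot (((((x1 \to (x4 \land (x3 \lor (x4 \to x1)))) \lor x4) \lor x3) \to ((\lnot (x3 \to x4) \lor ((x3 \lor x4) \to x3)) \to x1)) \lor (x4 \to x1)) = \lnot \text{True} = \text{False}

\text{False}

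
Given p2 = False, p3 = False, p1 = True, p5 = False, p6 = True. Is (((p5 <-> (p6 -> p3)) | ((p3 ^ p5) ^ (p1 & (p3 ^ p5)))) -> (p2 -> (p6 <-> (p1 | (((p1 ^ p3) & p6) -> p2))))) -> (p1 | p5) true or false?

p6 -> p3 = True -> False = False
p5 <-> (p6 -> p3) = False <-> False = True
p3 ^ p5 = False ^ False = False
p3 ^ p5 = False ^ False = False
p1 & (p3 ^ p5) = True & False = False
(p3 ^ p5) ^ (p1 & (p3 ^ p5)) = False ^ False = False
(p5 <-> (p6 -> p3)) | ((p3 ^ p5) ^ (p1 & (p3 ^ p5))) = True | False = True
p1 ^ p3 = True ^ False = True
(p1 ^ p3) & p6 = True & True = True
((p1 ^ p3) & p6) -> p2 = True -> False = False
p1 | (((p1 ^ p3) & p6) -> p2) = True | False = True
p6 <-> (p1 | (((p1 ^ p3) & p6) -> p2)) = True <-> True = True
p2 -> (p6 <-> (p1 | (((p1 ^ p3) & p6) -> p2))) = False -> True = True
((p5 <-> (p6 -> p3)) | ((p3 ^ p5) ^ (p1 & (p3 ^ p5)))) -> (p2 -> (p6 <-> (p1 | (((p1 ^ p3) & p6) -> p2)))) = True -> True = True
p1 | p5 = True | False = True
(((p5 <-> (p6 -> p3)) | ((p3 ^ p5) ^ (p1 & (p3 ^ p5)))) -> (p2 -> (p6 <-> (p1 | (((p1 ^ p3) & p6) -> p2))))) -> (p1 | p5) = True -> True = True

True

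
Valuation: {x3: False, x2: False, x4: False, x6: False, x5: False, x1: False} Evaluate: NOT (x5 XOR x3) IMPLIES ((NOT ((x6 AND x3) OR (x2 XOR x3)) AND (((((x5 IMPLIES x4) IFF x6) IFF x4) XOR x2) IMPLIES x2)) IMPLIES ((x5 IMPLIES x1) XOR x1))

True

x5 XOR x3 = False XOR False = False
NOT (x5 XOR x3) = NOT False = True
x6 AND x3 = False AND False = False
x2 XOR x3 = False XOR False = False
(x6 AND x3) OR (x2 XOR x3) = False OR False = False
NOT ((x6 AND x3) OR (x2 XOR x3)) = NOT False = True
x5 IMPLIES x4 = False IMPLIES False = True
(x5 IMPLIES x4) IFF x6 = True IFF False = False
((x5 IMPLIES x4) IFF x6) IFF x4 = False IFF False = True
(((x5 IMPLIES x4) IFF x6) IFF x4) XOR x2 = True XOR False = True
((((x5 IMPLIES x4) IFF x6) IFF x4) XOR x2) IMPLIES x2 = True IMPLIES False = False
NOT ((x6 AND x3) OR (x2 XOR x3)) AND (((((x5 IMPLIES x4) IFF x6) IFF x4) XOR x2) IMPLIES x2) = True AND False = False
x5 IMPLIES x1 = False IMPLIES False = True
(x5 IMPLIES x1) XOR x1 = True XOR False = True
(NOT ((x6 AND x3) OR (x2 XOR x3)) AND (((((x5 IMPLIES x4) IFF x6) IFF x4) XOR x2) IMPLIES x2)) IMPLIES ((x5 IMPLIES x1) XOR x1) = False IMPLIES True = True
NOT (x5 XOR x3) IMPLIES ((NOT ((x6 AND x3) OR (x2 XOR x3)) AND (((((x5 IMPLIES x4) IFF x6) IFF x4) XOR x2) IMPLIES x2)) IMPLIES ((x5 IMPLIES x1) XOR x1)) = True IMPLIES True = True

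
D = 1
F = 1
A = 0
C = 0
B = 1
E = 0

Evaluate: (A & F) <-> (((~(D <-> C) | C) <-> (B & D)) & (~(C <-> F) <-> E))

A & F = 0 & 1 = 0
D <-> C = 1 <-> 0 = 0
~(D <-> C) = ~0 = 1
~(D <-> C) | C = 1 | 0 = 1
B & D = 1 & 1 = 1
(~(D <-> C) | C) <-> (B & D) = 1 <-> 1 = 1
C <-> F = 0 <-> 1 = 0
~(C <-> F) = ~0 = 1
~(C <-> F) <-> E = 1 <-> 0 = 0
((~(D <-> C) | C) <-> (B & D)) & (~(C <-> F) <-> E) = 1 & 0 = 0
(A & F) <-> (((~(D <-> C) | C) <-> (B & D)) & (~(C <-> F) <-> E)) = 0 <-> 0 = 1

1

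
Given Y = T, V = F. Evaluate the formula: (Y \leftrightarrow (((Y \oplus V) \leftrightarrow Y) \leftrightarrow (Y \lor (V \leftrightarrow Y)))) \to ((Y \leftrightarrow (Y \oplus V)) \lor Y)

T

Substituting Y=T, V=F:
Y \oplus V = T \oplus F = T
(Y \oplus V) \leftrightarrow Y = T \leftrightarrow T = T
V \leftrightarrow Y = F \leftrightarrow T = F
Y \lor (V \leftrightarrow Y) = T \lor F = T
((Y \oplus V) \leftrightarrow Y) \leftrightarrow (Y \lor (V \leftrightarrow Y)) = T \leftrightarrow T = T
Y \leftrightarrow (((Y \oplus V) \leftrightarrow Y) \leftrightarrow (Y \lor (V \leftrightarrow Y))) = T \leftrightarrow T = T
Y \oplus V = T \oplus F = T
Y \leftrightarrow (Y \oplus V) = T \leftrightarrow T = T
(Y \leftrightarrow (Y \oplus V)) \lor Y = T \lor T = T
(Y \leftrightarrow (((Y \oplus V) \leftrightarrow Y) \leftrightarrow (Y \lor (V \leftrightarrow Y)))) \to ((Y \leftrightarrow (Y \oplus V)) \lor Y) = T \to T = T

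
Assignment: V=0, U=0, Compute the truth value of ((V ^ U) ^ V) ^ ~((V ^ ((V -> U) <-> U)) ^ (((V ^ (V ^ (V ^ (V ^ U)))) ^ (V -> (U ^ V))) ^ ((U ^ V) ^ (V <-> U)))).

1

Substituting V=0, U=0:
V ^ U = 0 ^ 0 = 0
(V ^ U) ^ V = 0 ^ 0 = 0
V -> U = 0 -> 0 = 1
(V -> U) <-> U = 1 <-> 0 = 0
V ^ ((V -> U) <-> U) = 0 ^ 0 = 0
V ^ U = 0 ^ 0 = 0
V ^ (V ^ U) = 0 ^ 0 = 0
V ^ (V ^ (V ^ U)) = 0 ^ 0 = 0
V ^ (V ^ (V ^ (V ^ U))) = 0 ^ 0 = 0
U ^ V = 0 ^ 0 = 0
V -> (U ^ V) = 0 -> 0 = 1
(V ^ (V ^ (V ^ (V ^ U)))) ^ (V -> (U ^ V)) = 0 ^ 1 = 1
U ^ V = 0 ^ 0 = 0
V <-> U = 0 <-> 0 = 1
(U ^ V) ^ (V <-> U) = 0 ^ 1 = 1
((V ^ (V ^ (V ^ (V ^ U)))) ^ (V -> (U ^ V))) ^ ((U ^ V) ^ (V <-> U)) = 1 ^ 1 = 0
(V ^ ((V -> U) <-> U)) ^ (((V ^ (V ^ (V ^ (V ^ U)))) ^ (V -> (U ^ V))) ^ ((U ^ V) ^ (V <-> U))) = 0 ^ 0 = 0
~((V ^ ((V -> U) <-> U)) ^ (((V ^ (V ^ (V ^ (V ^ U)))) ^ (V -> (U ^ V))) ^ ((U ^ V) ^ (V <-> U)))) = ~0 = 1
((V ^ U) ^ V) ^ ~((V ^ ((V -> U) <-> U)) ^ (((V ^ (V ^ (V ^ (V ^ U)))) ^ (V -> (U ^ V))) ^ ((U ^ V) ^ (V <-> U)))) = 0 ^ 1 = 1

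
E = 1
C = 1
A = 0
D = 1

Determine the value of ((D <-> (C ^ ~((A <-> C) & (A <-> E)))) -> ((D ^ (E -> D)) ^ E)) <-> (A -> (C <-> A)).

A <-> C = 0 <-> 1 = 0
A <-> E = 0 <-> 1 = 0
(A <-> C) & (A <-> E) = 0 & 0 = 0
~((A <-> C) & (A <-> E)) = ~0 = 1
C ^ ~((A <-> C) & (A <-> E)) = 1 ^ 1 = 0
D <-> (C ^ ~((A <-> C) & (A <-> E))) = 1 <-> 0 = 0
E -> D = 1 -> 1 = 1
D ^ (E -> D) = 1 ^ 1 = 0
(D ^ (E -> D)) ^ E = 0 ^ 1 = 1
(D <-> (C ^ ~((A <-> C) & (A <-> E)))) -> ((D ^ (E -> D)) ^ E) = 0 -> 1 = 1
C <-> A = 1 <-> 0 = 0
A -> (C <-> A) = 0 -> 0 = 1
((D <-> (C ^ ~((A <-> C) & (A <-> E)))) -> ((D ^ (E -> D)) ^ E)) <-> (A -> (C <-> A)) = 1 <-> 1 = 1

1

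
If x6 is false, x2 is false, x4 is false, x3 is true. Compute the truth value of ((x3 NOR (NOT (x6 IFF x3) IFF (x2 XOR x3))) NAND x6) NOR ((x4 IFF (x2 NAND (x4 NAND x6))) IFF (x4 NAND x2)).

x6 IFF x3 = F IFF T = F
NOT (x6 IFF x3) = NOT F = T
x2 XOR x3 = F XOR T = T
NOT (x6 IFF x3) IFF (x2 XOR x3) = T IFF T = T
x3 NOR (NOT (x6 IFF x3) IFF (x2 XOR x3)) = T NOR T = F
(x3 NOR (NOT (x6 IFF x3) IFF (x2 XOR x3))) NAND x6 = F NAND F = T
x4 NAND x6 = F NAND F = T
x2 NAND (x4 NAND x6) = F NAND T = T
x4 IFF (x2 NAND (x4 NAND x6)) = F IFF T = F
x4 NAND x2 = F NAND F = T
(x4 IFF (x2 NAND (x4 NAND x6))) IFF (x4 NAND x2) = F IFF T = F
((x3 NOR (NOT (x6 IFF x3) IFF (x2 XOR x3))) NAND x6) NOR ((x4 IFF (x2 NAND (x4 NAND x6))) IFF (x4 NAND x2)) = T NOR F = F

F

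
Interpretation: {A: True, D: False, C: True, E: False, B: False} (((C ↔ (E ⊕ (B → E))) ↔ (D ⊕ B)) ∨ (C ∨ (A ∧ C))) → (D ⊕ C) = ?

B → E = False → False = True
E ⊕ (B → E) = False ⊕ True = True
C ↔ (E ⊕ (B → E)) = True ↔ True = True
D ⊕ B = False ⊕ False = False
(C ↔ (E ⊕ (B → E))) ↔ (D ⊕ B) = True ↔ False = False
A ∧ C = True ∧ True = True
C ∨ (A ∧ C) = True ∨ True = True
((C ↔ (E ⊕ (B → E))) ↔ (D ⊕ B)) ∨ (C ∨ (A ∧ C)) = False ∨ True = True
D ⊕ C = False ⊕ True = True
(((C ↔ (E ⊕ (B → E))) ↔ (D ⊕ B)) ∨ (C ∨ (A ∧ C))) → (D ⊕ C) = True → True = True

True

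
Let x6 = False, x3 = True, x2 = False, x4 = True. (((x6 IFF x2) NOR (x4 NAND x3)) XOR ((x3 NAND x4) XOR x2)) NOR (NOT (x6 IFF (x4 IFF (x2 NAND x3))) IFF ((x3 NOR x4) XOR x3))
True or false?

False

x6 IFF x2 = False IFF False = True
x4 NAND x3 = True NAND True = False
(x6 IFF x2) NOR (x4 NAND x3) = True NOR False = False
x3 NAND x4 = True NAND True = False
(x3 NAND x4) XOR x2 = False XOR False = False
((x6 IFF x2) NOR (x4 NAND x3)) XOR ((x3 NAND x4) XOR x2) = False XOR False = False
x2 NAND x3 = False NAND True = True
x4 IFF (x2 NAND x3) = True IFF True = True
x6 IFF (x4 IFF (x2 NAND x3)) = False IFF True = False
NOT (x6 IFF (x4 IFF (x2 NAND x3))) = NOT False = True
x3 NOR x4 = True NOR True = False
(x3 NOR x4) XOR x3 = False XOR True = True
NOT (x6 IFF (x4 IFF (x2 NAND x3))) IFF ((x3 NOR x4) XOR x3) = True IFF True = True
(((x6 IFF x2) NOR (x4 NAND x3)) XOR ((x3 NAND x4) XOR x2)) NOR (NOT (x6 IFF (x4 IFF (x2 NAND x3))) IFF ((x3 NOR x4) XOR x3)) = False NOR True = False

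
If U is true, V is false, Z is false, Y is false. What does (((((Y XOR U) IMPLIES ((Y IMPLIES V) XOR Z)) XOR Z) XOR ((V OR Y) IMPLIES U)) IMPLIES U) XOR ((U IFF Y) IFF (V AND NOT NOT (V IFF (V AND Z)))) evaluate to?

False

Substituting U=True, V=False, Z=False, Y=False:
Y XOR U = False XOR True = True
Y IMPLIES V = False IMPLIES False = True
(Y IMPLIES V) XOR Z = True XOR False = True
(Y XOR U) IMPLIES ((Y IMPLIES V) XOR Z) = True IMPLIES True = True
((Y XOR U) IMPLIES ((Y IMPLIES V) XOR Z)) XOR Z = True XOR False = True
V OR Y = False OR False = False
(V OR Y) IMPLIES U = False IMPLIES True = True
(((Y XOR U) IMPLIES ((Y IMPLIES V) XOR Z)) XOR Z) XOR ((V OR Y) IMPLIES U) = True XOR True = False
((((Y XOR U) IMPLIES ((Y IMPLIES V) XOR Z)) XOR Z) XOR ((V OR Y) IMPLIES U)) IMPLIES U = False IMPLIES True = True
U IFF Y = True IFF False = False
V AND Z = False AND False = False
V IFF (V AND Z) = False IFF False = True
NOT (V IFF (V AND Z)) = NOT True = False
NOT NOT (V IFF (V AND Z)) = NOT False = True
V AND NOT NOT (V IFF (V AND Z)) = False AND True = False
(U IFF Y) IFF (V AND NOT NOT (V IFF (V AND Z))) = False IFF False = True
(((((Y XOR U) IMPLIES ((Y IMPLIES V) XOR Z)) XOR Z) XOR ((V OR Y) IMPLIES U)) IMPLIES U) XOR ((U IFF Y) IFF (V AND NOT NOT (V IFF (V AND Z)))) = True XOR True = False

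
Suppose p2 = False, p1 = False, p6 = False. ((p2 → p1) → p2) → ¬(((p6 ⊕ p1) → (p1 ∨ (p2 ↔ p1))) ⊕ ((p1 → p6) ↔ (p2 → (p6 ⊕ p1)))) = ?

p2 → p1 = False → False = True
(p2 → p1) → p2 = True → False = False
p6 ⊕ p1 = False ⊕ False = False
p2 ↔ p1 = False ↔ False = True
p1 ∨ (p2 ↔ p1) = False ∨ True = True
(p6 ⊕ p1) → (p1 ∨ (p2 ↔ p1)) = False → True = True
p1 → p6 = False → False = True
p6 ⊕ p1 = False ⊕ False = False
p2 → (p6 ⊕ p1) = False → False = True
(p1 → p6) ↔ (p2 → (p6 ⊕ p1)) = True ↔ True = True
((p6 ⊕ p1) → (p1 ∨ (p2 ↔ p1))) ⊕ ((p1 → p6) ↔ (p2 → (p6 ⊕ p1))) = True ⊕ True = False
¬(((p6 ⊕ p1) → (p1 ∨ (p2 ↔ p1))) ⊕ ((p1 → p6) ↔ (p2 → (p6 ⊕ p1)))) = ¬False = True
((p2 → p1) → p2) → ¬(((p6 ⊕ p1) → (p1 ∨ (p2 ↔ p1))) ⊕ ((p1 → p6) ↔ (p2 → (p6 ⊕ p1)))) = False → True = True

True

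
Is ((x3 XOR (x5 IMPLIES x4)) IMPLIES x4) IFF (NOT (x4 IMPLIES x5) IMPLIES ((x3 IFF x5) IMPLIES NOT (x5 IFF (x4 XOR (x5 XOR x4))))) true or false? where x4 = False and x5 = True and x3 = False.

True

Substituting x4=False, x5=True, x3=False:
x5 IMPLIES x4 = True IMPLIES False = False
x3 XOR (x5 IMPLIES x4) = False XOR False = False
(x3 XOR (x5 IMPLIES x4)) IMPLIES x4 = False IMPLIES False = True
x4 IMPLIES x5 = False IMPLIES True = True
NOT (x4 IMPLIES x5) = NOT True = False
x3 IFF x5 = False IFF True = False
x5 XOR x4 = True XOR False = True
x4 XOR (x5 XOR x4) = False XOR True = True
x5 IFF (x4 XOR (x5 XOR x4)) = True IFF True = True
NOT (x5 IFF (x4 XOR (x5 XOR x4))) = NOT True = False
(x3 IFF x5) IMPLIES NOT (x5 IFF (x4 XOR (x5 XOR x4))) = False IMPLIES False = True
NOT (x4 IMPLIES x5) IMPLIES ((x3 IFF x5) IMPLIES NOT (x5 IFF (x4 XOR (x5 XOR x4)))) = False IMPLIES True = True
((x3 XOR (x5 IMPLIES x4)) IMPLIES x4) IFF (NOT (x4 IMPLIES x5) IMPLIES ((x3 IFF x5) IMPLIES NOT (x5 IFF (x4 XOR (x5 XOR x4))))) = True IFF True = True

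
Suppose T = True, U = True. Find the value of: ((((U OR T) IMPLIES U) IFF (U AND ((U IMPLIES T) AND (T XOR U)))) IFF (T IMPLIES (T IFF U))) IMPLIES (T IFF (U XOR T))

True

U OR T = True OR True = True
(U OR T) IMPLIES U = True IMPLIES True = True
U IMPLIES T = True IMPLIES True = True
T XOR U = True XOR True = False
(U IMPLIES T) AND (T XOR U) = True AND False = False
U AND ((U IMPLIES T) AND (T XOR U)) = True AND False = False
((U OR T) IMPLIES U) IFF (U AND ((U IMPLIES T) AND (T XOR U))) = True IFF False = False
T IFF U = True IFF True = True
T IMPLIES (T IFF U) = True IMPLIES True = True
(((U OR T) IMPLIES U) IFF (U AND ((U IMPLIES T) AND (T XOR U)))) IFF (T IMPLIES (T IFF U)) = False IFF True = False
U XOR T = True XOR True = False
T IFF (U XOR T) = True IFF False = False
((((U OR T) IMPLIES U) IFF (U AND ((U IMPLIES T) AND (T XOR U)))) IFF (T IMPLIES (T IFF U))) IMPLIES (T IFF (U XOR T)) = False IMPLIES False = True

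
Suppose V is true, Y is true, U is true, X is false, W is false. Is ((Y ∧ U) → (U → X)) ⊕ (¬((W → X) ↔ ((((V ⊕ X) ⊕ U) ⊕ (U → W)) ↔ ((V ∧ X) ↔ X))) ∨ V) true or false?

Y ∧ U = True ∧ True = True
U → X = True → False = False
(Y ∧ U) → (U → X) = True → False = False
W → X = False → False = True
V ⊕ X = True ⊕ False = True
(V ⊕ X) ⊕ U = True ⊕ True = False
U → W = True → False = False
((V ⊕ X) ⊕ U) ⊕ (U → W) = False ⊕ False = False
V ∧ X = True ∧ False = False
(V ∧ X) ↔ X = False ↔ False = True
(((V ⊕ X) ⊕ U) ⊕ (U → W)) ↔ ((V ∧ X) ↔ X) = False ↔ True = False
(W → X) ↔ ((((V ⊕ X) ⊕ U) ⊕ (U → W)) ↔ ((V ∧ X) ↔ X)) = True ↔ False = False
¬((W → X) ↔ ((((V ⊕ X) ⊕ U) ⊕ (U → W)) ↔ ((V ∧ X) ↔ X))) = ¬False = True
¬((W → X) ↔ ((((V ⊕ X) ⊕ U) ⊕ (U → W)) ↔ ((V ∧ X) ↔ X))) ∨ V = True ∨ True = True
((Y ∧ U) → (U → X)) ⊕ (¬((W → X) ↔ ((((V ⊕ X) ⊕ U) ⊕ (U → W)) ↔ ((V ∧ X) ↔ X))) ∨ V) = False ⊕ True = True

True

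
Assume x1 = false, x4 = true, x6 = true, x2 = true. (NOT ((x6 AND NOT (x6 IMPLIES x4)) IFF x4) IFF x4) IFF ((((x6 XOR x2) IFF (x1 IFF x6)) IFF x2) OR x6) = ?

x6 IMPLIES x4 = true IMPLIES true = true
NOT (x6 IMPLIES x4) = NOT true = false
x6 AND NOT (x6 IMPLIES x4) = true AND false = false
(x6 AND NOT (x6 IMPLIES x4)) IFF x4 = false IFF true = false
NOT ((x6 AND NOT (x6 IMPLIES x4)) IFF x4) = NOT false = true
NOT ((x6 AND NOT (x6 IMPLIES x4)) IFF x4) IFF x4 = true IFF true = true
x6 XOR x2 = true XOR true = false
x1 IFF x6 = false IFF true = false
(x6 XOR x2) IFF (x1 IFF x6) = false IFF false = true
((x6 XOR x2) IFF (x1 IFF x6)) IFF x2 = true IFF true = true
(((x6 XOR x2) IFF (x1 IFF x6)) IFF x2) OR x6 = true OR true = true
(NOT ((x6 AND NOT (x6 IMPLIES x4)) IFF x4) IFF x4) IFF ((((x6 XOR x2) IFF (x1 IFF x6)) IFF x2) OR x6) = true IFF true = true

true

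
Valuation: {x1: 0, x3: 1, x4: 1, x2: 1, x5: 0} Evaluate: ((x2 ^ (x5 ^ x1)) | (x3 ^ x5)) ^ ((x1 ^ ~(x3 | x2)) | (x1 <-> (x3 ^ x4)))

0

Substituting x1=0, x3=1, x4=1, x2=1, x5=0:
x5 ^ x1 = 0 ^ 0 = 0
x2 ^ (x5 ^ x1) = 1 ^ 0 = 1
x3 ^ x5 = 1 ^ 0 = 1
(x2 ^ (x5 ^ x1)) | (x3 ^ x5) = 1 | 1 = 1
x3 | x2 = 1 | 1 = 1
~(x3 | x2) = ~1 = 0
x1 ^ ~(x3 | x2) = 0 ^ 0 = 0
x3 ^ x4 = 1 ^ 1 = 0
x1 <-> (x3 ^ x4) = 0 <-> 0 = 1
(x1 ^ ~(x3 | x2)) | (x1 <-> (x3 ^ x4)) = 0 | 1 = 1
((x2 ^ (x5 ^ x1)) | (x3 ^ x5)) ^ ((x1 ^ ~(x3 | x2)) | (x1 <-> (x3 ^ x4))) = 1 ^ 1 = 0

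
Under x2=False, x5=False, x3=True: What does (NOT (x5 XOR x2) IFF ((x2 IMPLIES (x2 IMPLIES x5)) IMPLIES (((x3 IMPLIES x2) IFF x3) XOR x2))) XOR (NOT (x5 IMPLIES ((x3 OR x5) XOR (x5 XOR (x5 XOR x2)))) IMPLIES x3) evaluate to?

True

Substituting x2=False, x5=False, x3=True:
x5 XOR x2 = False XOR False = False
NOT (x5 XOR x2) = NOT False = True
x2 IMPLIES x5 = False IMPLIES False = True
x2 IMPLIES (x2 IMPLIES x5) = False IMPLIES True = True
x3 IMPLIES x2 = True IMPLIES False = False
(x3 IMPLIES x2) IFF x3 = False IFF True = False
((x3 IMPLIES x2) IFF x3) XOR x2 = False XOR False = False
(x2 IMPLIES (x2 IMPLIES x5)) IMPLIES (((x3 IMPLIES x2) IFF x3) XOR x2) = True IMPLIES False = False
NOT (x5 XOR x2) IFF ((x2 IMPLIES (x2 IMPLIES x5)) IMPLIES (((x3 IMPLIES x2) IFF x3) XOR x2)) = True IFF False = False
x3 OR x5 = True OR False = True
x5 XOR x2 = False XOR False = False
x5 XOR (x5 XOR x2) = False XOR False = False
(x3 OR x5) XOR (x5 XOR (x5 XOR x2)) = True XOR False = True
x5 IMPLIES ((x3 OR x5) XOR (x5 XOR (x5 XOR x2))) = False IMPLIES True = True
NOT (x5 IMPLIES ((x3 OR x5) XOR (x5 XOR (x5 XOR x2)))) = NOT True = False
NOT (x5 IMPLIES ((x3 OR x5) XOR (x5 XOR (x5 XOR x2)))) IMPLIES x3 = False IMPLIES True = True
(NOT (x5 XOR x2) IFF ((x2 IMPLIES (x2 IMPLIES x5)) IMPLIES (((x3 IMPLIES x2) IFF x3) XOR x2))) XOR (NOT (x5 IMPLIES ((x3 OR x5) XOR (x5 XOR (x5 XOR x2)))) IMPLIES x3) = False XOR True = True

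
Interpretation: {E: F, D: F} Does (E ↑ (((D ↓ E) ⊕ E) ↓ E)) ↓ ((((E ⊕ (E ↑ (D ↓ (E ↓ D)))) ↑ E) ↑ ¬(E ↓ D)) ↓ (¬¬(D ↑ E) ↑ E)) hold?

D ↓ E = F ↓ F = T
(D ↓ E) ⊕ E = T ⊕ F = T
((D ↓ E) ⊕ E) ↓ E = T ↓ F = F
E ↑ (((D ↓ E) ⊕ E) ↓ E) = F ↑ F = T
E ↓ D = F ↓ F = T
D ↓ (E ↓ D) = F ↓ T = F
E ↑ (D ↓ (E ↓ D)) = F ↑ F = T
E ⊕ (E ↑ (D ↓ (E ↓ D))) = F ⊕ T = T
(E ⊕ (E ↑ (D ↓ (E ↓ D)))) ↑ E = T ↑ F = T
E ↓ D = F ↓ F = T
¬(E ↓ D) = ¬T = F
((E ⊕ (E ↑ (D ↓ (E ↓ D)))) ↑ E) ↑ ¬(E ↓ D) = T ↑ F = T
D ↑ E = F ↑ F = T
¬(D ↑ E) = ¬T = F
¬¬(D ↑ E) = ¬F = T
¬¬(D ↑ E) ↑ E = T ↑ F = T
(((E ⊕ (E ↑ (D ↓ (E ↓ D)))) ↑ E) ↑ ¬(E ↓ D)) ↓ (¬¬(D ↑ E) ↑ E) = T ↓ T = F
(E ↑ (((D ↓ E) ⊕ E) ↓ E)) ↓ ((((E ⊕ (E ↑ (D ↓ (E ↓ D)))) ↑ E) ↑ ¬(E ↓ D)) ↓ (¬¬(D ↑ E) ↑ E)) = T ↓ F = F

F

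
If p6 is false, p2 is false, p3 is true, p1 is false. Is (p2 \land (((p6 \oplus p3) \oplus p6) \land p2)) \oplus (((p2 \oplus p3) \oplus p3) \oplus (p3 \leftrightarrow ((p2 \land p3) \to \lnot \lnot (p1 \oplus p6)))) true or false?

Substituting p6=F, p2=F, p3=T, p1=F:
p6 \oplus p3 = F \oplus T = T
(p6 \oplus p3) \oplus p6 = T \oplus F = T
((p6 \oplus p3) \oplus p6) \land p2 = T \land F = F
p2 \land (((p6 \oplus p3) \oplus p6) \land p2) = F \land F = F
p2 \oplus p3 = F \oplus T = T
(p2 \oplus p3) \oplus p3 = T \oplus T = F
p2 \land p3 = F \land T = F
p1 \oplus p6 = F \oplus F = F
\lnot (p1 \oplus p6) = \lnot F = T
\lnot \lnot (p1 \oplus p6) = \lnot T = F
(p2 \land p3) \to \lnot \lnot (p1 \oplus p6) = F \to F = T
p3 \leftrightarrow ((p2 \land p3) \to \lnot \lnot (p1 \oplus p6)) = T \leftrightarrow T = T
((p2 \oplus p3) \oplus p3) \oplus (p3 \leftrightarrow ((p2 \land p3) \to \lnot \lnot (p1 \oplus p6))) = F \oplus T = T
(p2 \land (((p6 \oplus p3) \oplus p6) \land p2)) \oplus (((p2 \oplus p3) \oplus p3) \oplus (p3 \leftrightarrow ((p2 \land p3) \to \lnot \lnot (p1 \oplus p6)))) = F \oplus T = T

T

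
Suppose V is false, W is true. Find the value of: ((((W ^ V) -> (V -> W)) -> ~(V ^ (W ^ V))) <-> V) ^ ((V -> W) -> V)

W ^ V = T ^ F = T
V -> W = F -> T = T
(W ^ V) -> (V -> W) = T -> T = T
W ^ V = T ^ F = T
V ^ (W ^ V) = F ^ T = T
~(V ^ (W ^ V)) = ~T = F
((W ^ V) -> (V -> W)) -> ~(V ^ (W ^ V)) = T -> F = F
(((W ^ V) -> (V -> W)) -> ~(V ^ (W ^ V))) <-> V = F <-> F = T
V -> W = F -> T = T
(V -> W) -> V = T -> F = F
((((W ^ V) -> (V -> W)) -> ~(V ^ (W ^ V))) <-> V) ^ ((V -> W) -> V) = T ^ F = T

T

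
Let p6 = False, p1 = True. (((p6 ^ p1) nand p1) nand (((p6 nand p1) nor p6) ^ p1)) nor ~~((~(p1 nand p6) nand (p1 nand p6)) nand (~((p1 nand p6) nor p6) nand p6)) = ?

False

p6 ^ p1 = False ^ True = True
(p6 ^ p1) nand p1 = True nand True = False
p6 nand p1 = False nand True = True
(p6 nand p1) nor p6 = True nor False = False
((p6 nand p1) nor p6) ^ p1 = False ^ True = True
((p6 ^ p1) nand p1) nand (((p6 nand p1) nor p6) ^ p1) = False nand True = True
p1 nand p6 = True nand False = True
~(p1 nand p6) = ~True = False
p1 nand p6 = True nand False = True
~(p1 nand p6) nand (p1 nand p6) = False nand True = True
p1 nand p6 = True nand False = True
(p1 nand p6) nor p6 = True nor False = False
~((p1 nand p6) nor p6) = ~False = True
~((p1 nand p6) nor p6) nand p6 = True nand False = True
(~(p1 nand p6) nand (p1 nand p6)) nand (~((p1 nand p6) nor p6) nand p6) = True nand True = False
~((~(p1 nand p6) nand (p1 nand p6)) nand (~((p1 nand p6) nor p6) nand p6)) = ~False = True
~~((~(p1 nand p6) nand (p1 nand p6)) nand (~((p1 nand p6) nor p6) nand p6)) = ~True = False
(((p6 ^ p1) nand p1) nand (((p6 nand p1) nor p6) ^ p1)) nor ~~((~(p1 nand p6) nand (p1 nand p6)) nand (~((p1 nand p6) nor p6) nand p6)) = True nor False = False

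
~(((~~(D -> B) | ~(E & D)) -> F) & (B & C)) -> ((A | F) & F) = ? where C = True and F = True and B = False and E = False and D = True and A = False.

True

D -> B = True -> False = False
~(D -> B) = ~False = True
~~(D -> B) = ~True = False
E & D = False & True = False
~(E & D) = ~False = True
~~(D -> B) | ~(E & D) = False | True = True
(~~(D -> B) | ~(E & D)) -> F = True -> True = True
B & C = False & True = False
((~~(D -> B) | ~(E & D)) -> F) & (B & C) = True & False = False
~(((~~(D -> B) | ~(E & D)) -> F) & (B & C)) = ~False = True
A | F = False | True = True
(A | F) & F = True & True = True
~(((~~(D -> B) | ~(E & D)) -> F) & (B & C)) -> ((A | F) & F) = True -> True = True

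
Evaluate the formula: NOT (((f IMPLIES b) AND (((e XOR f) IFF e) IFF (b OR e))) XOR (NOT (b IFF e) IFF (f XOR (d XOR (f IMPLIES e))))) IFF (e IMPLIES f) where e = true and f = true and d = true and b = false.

Substituting e=true, f=true, d=true, b=false:
f IMPLIES b = true IMPLIES false = false
e XOR f = true XOR true = false
(e XOR f) IFF e = false IFF true = false
b OR e = false OR true = true
((e XOR f) IFF e) IFF (b OR e) = false IFF true = false
(f IMPLIES b) AND (((e XOR f) IFF e) IFF (b OR e)) = false AND false = false
b IFF e = false IFF true = false
NOT (b IFF e) = NOT false = true
f IMPLIES e = true IMPLIES true = true
d XOR (f IMPLIES e) = true XOR true = false
f XOR (d XOR (f IMPLIES e)) = true XOR false = true
NOT (b IFF e) IFF (f XOR (d XOR (f IMPLIES e))) = true IFF true = true
((f IMPLIES b) AND (((e XOR f) IFF e) IFF (b OR e))) XOR (NOT (b IFF e) IFF (f XOR (d XOR (f IMPLIES e)))) = false XOR true = true
NOT (((f IMPLIES b) AND (((e XOR f) IFF e) IFF (b OR e))) XOR (NOT (b IFF e) IFF (f XOR (d XOR (f IMPLIES e))))) = NOT true = false
e IMPLIES f = true IMPLIES true = true
NOT (((f IMPLIES b) AND (((e XOR f) IFF e) IFF (b OR e))) XOR (NOT (b IFF e) IFF (f XOR (d XOR (f IMPLIES e))))) IFF (e IMPLIES f) = false IFF true = false

false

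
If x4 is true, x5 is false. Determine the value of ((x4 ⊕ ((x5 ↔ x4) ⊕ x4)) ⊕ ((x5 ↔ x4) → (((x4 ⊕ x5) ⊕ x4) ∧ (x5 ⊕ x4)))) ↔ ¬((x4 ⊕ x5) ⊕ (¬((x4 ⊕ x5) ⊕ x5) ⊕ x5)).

x5 ↔ x4 = False ↔ True = False
(x5 ↔ x4) ⊕ x4 = False ⊕ True = True
x4 ⊕ ((x5 ↔ x4) ⊕ x4) = True ⊕ True = False
x5 ↔ x4 = False ↔ True = False
x4 ⊕ x5 = True ⊕ False = True
(x4 ⊕ x5) ⊕ x4 = True ⊕ True = False
x5 ⊕ x4 = False ⊕ True = True
((x4 ⊕ x5) ⊕ x4) ∧ (x5 ⊕ x4) = False ∧ True = False
(x5 ↔ x4) → (((x4 ⊕ x5) ⊕ x4) ∧ (x5 ⊕ x4)) = False → False = True
(x4 ⊕ ((x5 ↔ x4) ⊕ x4)) ⊕ ((x5 ↔ x4) → (((x4 ⊕ x5) ⊕ x4) ∧ (x5 ⊕ x4))) = False ⊕ True = True
x4 ⊕ x5 = True ⊕ False = True
x4 ⊕ x5 = True ⊕ False = True
(x4 ⊕ x5) ⊕ x5 = True ⊕ False = True
¬((x4 ⊕ x5) ⊕ x5) = ¬True = False
¬((x4 ⊕ x5) ⊕ x5) ⊕ x5 = False ⊕ False = False
(x4 ⊕ x5) ⊕ (¬((x4 ⊕ x5) ⊕ x5) ⊕ x5) = True ⊕ False = True
¬((x4 ⊕ x5) ⊕ (¬((x4 ⊕ x5) ⊕ x5) ⊕ x5)) = ¬True = False
((x4 ⊕ ((x5 ↔ x4) ⊕ x4)) ⊕ ((x5 ↔ x4) → (((x4 ⊕ x5) ⊕ x4) ∧ (x5 ⊕ x4)))) ↔ ¬((x4 ⊕ x5) ⊕ (¬((x4 ⊕ x5) ⊕ x5) ⊕ x5)) = True ↔ False = False

False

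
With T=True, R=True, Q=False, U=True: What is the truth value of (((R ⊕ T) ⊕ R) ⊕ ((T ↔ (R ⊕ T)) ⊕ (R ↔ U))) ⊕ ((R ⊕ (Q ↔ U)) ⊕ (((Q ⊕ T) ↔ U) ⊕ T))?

True

R ⊕ T = True ⊕ True = False
(R ⊕ T) ⊕ R = False ⊕ True = True
R ⊕ T = True ⊕ True = False
T ↔ (R ⊕ T) = True ↔ False = False
R ↔ U = True ↔ True = True
(T ↔ (R ⊕ T)) ⊕ (R ↔ U) = False ⊕ True = True
((R ⊕ T) ⊕ R) ⊕ ((T ↔ (R ⊕ T)) ⊕ (R ↔ U)) = True ⊕ True = False
Q ↔ U = False ↔ True = False
R ⊕ (Q ↔ U) = True ⊕ False = True
Q ⊕ T = False ⊕ True = True
(Q ⊕ T) ↔ U = True ↔ True = True
((Q ⊕ T) ↔ U) ⊕ T = True ⊕ True = False
(R ⊕ (Q ↔ U)) ⊕ (((Q ⊕ T) ↔ U) ⊕ T) = True ⊕ False = True
(((R ⊕ T) ⊕ R) ⊕ ((T ↔ (R ⊕ T)) ⊕ (R ↔ U))) ⊕ ((R ⊕ (Q ↔ U)) ⊕ (((Q ⊕ T) ↔ U) ⊕ T)) = False ⊕ True = True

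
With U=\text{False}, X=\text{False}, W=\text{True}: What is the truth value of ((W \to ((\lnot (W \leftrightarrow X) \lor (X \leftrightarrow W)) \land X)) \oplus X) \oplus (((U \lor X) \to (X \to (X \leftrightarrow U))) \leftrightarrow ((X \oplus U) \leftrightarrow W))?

\text{False}

W \leftrightarrow X = \text{True} \leftrightarrow \text{False} = \text{False}
\lnot (W \leftrightarrow X) = \lnot \text{False} = \text{True}
X \leftrightarrow W = \text{False} \leftrightarrow \text{True} = \text{False}
\lnot (W \leftrightarrow X) \lor (X \leftrightarrow W) = \text{True} \lor \text{False} = \text{True}
(\lnot (W \leftrightarrow X) \lor (X \leftrightarrow W)) \land X = \text{True} \land \text{False} = \text{False}
W \to ((\lnot (W \leftrightarrow X) \lor (X \leftrightarrow W)) \land X) = \text{True} \to \text{False} = \text{False}
(W \to ((\lnot (W \leftrightarrow X) \lor (X \leftrightarrow W)) \land X)) \oplus X = \text{False} \oplus \text{False} = \text{False}
U \lor X = \text{False} \lor \text{False} = \text{False}
X \leftrightarrow U = \text{False} \leftrightarrow \text{False} = \text{True}
X \to (X \leftrightarrow U) = \text{False} \to \text{True} = \text{True}
(U \lor X) \to (X \to (X \leftrightarrow U)) = \text{False} \to \text{True} = \text{True}
X \oplus U = \text{False} \oplus \text{False} = \text{False}
(X \oplus U) \leftrightarrow W = \text{False} \leftrightarrow \text{True} = \text{False}
((U \lor X) \to (X \to (X \leftrightarrow U))) \leftrightarrow ((X \oplus U) \leftrightarrow W) = \text{True} \leftrightarrow \text{False} = \text{False}
((W \to ((\lnot (W \leftrightarrow X) \lor (X \leftrightarrow W)) \land X)) \oplus X) \oplus (((U \lor X) \to (X \to (X \leftrightarrow U))) \leftrightarrow ((X \oplus U) \leftrightarrow W)) = \text{False} \oplus \text{False} = \text{False}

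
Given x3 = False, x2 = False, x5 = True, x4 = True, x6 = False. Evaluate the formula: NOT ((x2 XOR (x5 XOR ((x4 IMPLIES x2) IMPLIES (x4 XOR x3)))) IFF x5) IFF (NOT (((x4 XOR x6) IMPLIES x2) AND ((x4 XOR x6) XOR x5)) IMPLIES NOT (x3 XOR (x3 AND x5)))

True

x4 IMPLIES x2 = True IMPLIES False = False
x4 XOR x3 = True XOR False = True
(x4 IMPLIES x2) IMPLIES (x4 XOR x3) = False IMPLIES True = True
x5 XOR ((x4 IMPLIES x2) IMPLIES (x4 XOR x3)) = True XOR True = False
x2 XOR (x5 XOR ((x4 IMPLIES x2) IMPLIES (x4 XOR x3))) = False XOR False = False
(x2 XOR (x5 XOR ((x4 IMPLIES x2) IMPLIES (x4 XOR x3)))) IFF x5 = False IFF True = False
NOT ((x2 XOR (x5 XOR ((x4 IMPLIES x2) IMPLIES (x4 XOR x3)))) IFF x5) = NOT False = True
x4 XOR x6 = True XOR False = True
(x4 XOR x6) IMPLIES x2 = True IMPLIES False = False
x4 XOR x6 = True XOR False = True
(x4 XOR x6) XOR x5 = True XOR True = False
((x4 XOR x6) IMPLIES x2) AND ((x4 XOR x6) XOR x5) = False AND False = False
NOT (((x4 XOR x6) IMPLIES x2) AND ((x4 XOR x6) XOR x5)) = NOT False = True
x3 AND x5 = False AND True = False
x3 XOR (x3 AND x5) = False XOR False = False
NOT (x3 XOR (x3 AND x5)) = NOT False = True
NOT (((x4 XOR x6) IMPLIES x2) AND ((x4 XOR x6) XOR x5)) IMPLIES NOT (x3 XOR (x3 AND x5)) = True IMPLIES True = True
NOT ((x2 XOR (x5 XOR ((x4 IMPLIES x2) IMPLIES (x4 XOR x3)))) IFF x5) IFF (NOT (((x4 XOR x6) IMPLIES x2) AND ((x4 XOR x6) XOR x5)) IMPLIES NOT (x3 XOR (x3 AND x5))) = True IFF True = True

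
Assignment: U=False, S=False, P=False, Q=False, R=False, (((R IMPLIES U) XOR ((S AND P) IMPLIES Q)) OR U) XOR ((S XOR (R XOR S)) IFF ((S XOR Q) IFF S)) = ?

R IMPLIES U = False IMPLIES False = True
S AND P = False AND False = False
(S AND P) IMPLIES Q = False IMPLIES False = True
(R IMPLIES U) XOR ((S AND P) IMPLIES Q) = True XOR True = False
((R IMPLIES U) XOR ((S AND P) IMPLIES Q)) OR U = False OR False = False
R XOR S = False XOR False = False
S XOR (R XOR S) = False XOR False = False
S XOR Q = False XOR False = False
(S XOR Q) IFF S = False IFF False = True
(S XOR (R XOR S)) IFF ((S XOR Q) IFF S) = False IFF True = False
(((R IMPLIES U) XOR ((S AND P) IMPLIES Q)) OR U) XOR ((S XOR (R XOR S)) IFF ((S XOR Q) IFF S)) = False XOR False = False

False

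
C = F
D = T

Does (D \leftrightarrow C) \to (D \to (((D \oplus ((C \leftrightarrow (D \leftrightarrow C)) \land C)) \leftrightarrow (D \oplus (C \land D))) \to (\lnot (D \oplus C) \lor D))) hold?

T

Substituting C=F, D=T:
D \leftrightarrow C = T \leftrightarrow F = F
D \leftrightarrow C = T \leftrightarrow F = F
C \leftrightarrow (D \leftrightarrow C) = F \leftrightarrow F = T
(C \leftrightarrow (D \leftrightarrow C)) \land C = T \land F = F
D \oplus ((C \leftrightarrow (D \leftrightarrow C)) \land C) = T \oplus F = T
C \land D = F \land T = F
D \oplus (C \land D) = T \oplus F = T
(D \oplus ((C \leftrightarrow (D \leftrightarrow C)) \land C)) \leftrightarrow (D \oplus (C \land D)) = T \leftrightarrow T = T
D \oplus C = T \oplus F = T
\lnot (D \oplus C) = \lnot T = F
\lnot (D \oplus C) \lor D = F \lor T = T
((D \oplus ((C \leftrightarrow (D \leftrightarrow C)) \land C)) \leftrightarrow (D \oplus (C \land D))) \to (\lnot (D \oplus C) \lor D) = T \to T = T
D \to (((D \oplus ((C \leftrightarrow (D \leftrightarrow C)) \land C)) \leftrightarrow (D \oplus (C \land D))) \to (\lnot (D \oplus C) \lor D)) = T \to T = T
(D \leftrightarrow C) \to (D \to (((D \oplus ((C \leftrightarrow (D \leftrightarrow C)) \land C)) \leftrightarrow (D \oplus (C \land D))) \to (\lnot (D \oplus C) \lor D))) = F \to T = T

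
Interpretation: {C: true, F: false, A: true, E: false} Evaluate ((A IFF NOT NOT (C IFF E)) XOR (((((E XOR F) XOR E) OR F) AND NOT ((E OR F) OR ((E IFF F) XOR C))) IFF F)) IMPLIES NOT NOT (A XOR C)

Substituting C=true, F=false, A=true, E=false:
C IFF E = true IFF false = false
NOT (C IFF E) = NOT false = true
NOT NOT (C IFF E) = NOT true = false
A IFF NOT NOT (C IFF E) = true IFF false = false
E XOR F = false XOR false = false
(E XOR F) XOR E = false XOR false = false
((E XOR F) XOR E) OR F = false OR false = false
E OR F = false OR false = false
E IFF F = false IFF false = true
(E IFF F) XOR C = true XOR true = false
(E OR F) OR ((E IFF F) XOR C) = false OR false = false
NOT ((E OR F) OR ((E IFF F) XOR C)) = NOT false = true
(((E XOR F) XOR E) OR F) AND NOT ((E OR F) OR ((E IFF F) XOR C)) = false AND true = false
((((E XOR F) XOR E) OR F) AND NOT ((E OR F) OR ((E IFF F) XOR C))) IFF F = false IFF false = true
(A IFF NOT NOT (C IFF E)) XOR (((((E XOR F) XOR E) OR F) AND NOT ((E OR F) OR ((E IFF F) XOR C))) IFF F) = false XOR true = true
A XOR C = true XOR true = false
NOT (A XOR C) = NOT false = true
NOT NOT (A XOR C) = NOT true = false
((A IFF NOT NOT (C IFF E)) XOR (((((E XOR F) XOR E) OR F) AND NOT ((E OR F) OR ((E IFF F) XOR C))) IFF F)) IMPLIES NOT NOT (A XOR C) = true IMPLIES false = false

false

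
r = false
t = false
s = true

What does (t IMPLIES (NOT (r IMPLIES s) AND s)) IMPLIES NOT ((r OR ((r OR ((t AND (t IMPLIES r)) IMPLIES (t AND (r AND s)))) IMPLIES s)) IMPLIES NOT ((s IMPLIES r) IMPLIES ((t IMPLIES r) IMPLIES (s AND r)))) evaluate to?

Substituting r=false, t=false, s=true:
r IMPLIES s = false IMPLIES true = true
NOT (r IMPLIES s) = NOT true = false
NOT (r IMPLIES s) AND s = false AND true = false
t IMPLIES (NOT (r IMPLIES s) AND s) = false IMPLIES false = true
t IMPLIES r = false IMPLIES false = true
t AND (t IMPLIES r) = false AND true = false
r AND s = false AND true = false
t AND (r AND s) = false AND false = false
(t AND (t IMPLIES r)) IMPLIES (t AND (r AND s)) = false IMPLIES false = true
r OR ((t AND (t IMPLIES r)) IMPLIES (t AND (r AND s))) = false OR true = true
(r OR ((t AND (t IMPLIES r)) IMPLIES (t AND (r AND s)))) IMPLIES s = true IMPLIES true = true
r OR ((r OR ((t AND (t IMPLIES r)) IMPLIES (t AND (r AND s)))) IMPLIES s) = false OR true = true
s IMPLIES r = true IMPLIES false = false
t IMPLIES r = false IMPLIES false = true
s AND r = true AND false = false
(t IMPLIES r) IMPLIES (s AND r) = true IMPLIES false = false
(s IMPLIES r) IMPLIES ((t IMPLIES r) IMPLIES (s AND r)) = false IMPLIES false = true
NOT ((s IMPLIES r) IMPLIES ((t IMPLIES r) IMPLIES (s AND r))) = NOT true = false
(r OR ((r OR ((t AND (t IMPLIES r)) IMPLIES (t AND (r AND s)))) IMPLIES s)) IMPLIES NOT ((s IMPLIES r) IMPLIES ((t IMPLIES r) IMPLIES (s AND r))) = true IMPLIES false = false
NOT ((r OR ((r OR ((t AND (t IMPLIES r)) IMPLIES (t AND (r AND s)))) IMPLIES s)) IMPLIES NOT ((s IMPLIES r) IMPLIES ((t IMPLIES r) IMPLIES (s AND r)))) = NOT false = true
(t IMPLIES (NOT (r IMPLIES s) AND s)) IMPLIES NOT ((r OR ((r OR ((t AND (t IMPLIES r)) IMPLIES (t AND (r AND s)))) IMPLIES s)) IMPLIES NOT ((s IMPLIES r) IMPLIES ((t IMPLIES r) IMPLIES (s AND r)))) = true IMPLIES true = true

true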